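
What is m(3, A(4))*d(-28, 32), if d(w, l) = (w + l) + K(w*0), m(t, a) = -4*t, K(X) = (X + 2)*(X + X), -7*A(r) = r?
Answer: -48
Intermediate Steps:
A(r) = -r/7
K(X) = 2*X*(2 + X) (K(X) = (2 + X)*(2*X) = 2*X*(2 + X))
d(w, l) = l + w (d(w, l) = (w + l) + 2*(w*0)*(2 + w*0) = (l + w) + 2*0*(2 + 0) = (l + w) + 2*0*2 = (l + w) + 0 = l + w)
m(3, A(4))*d(-28, 32) = (-4*3)*(32 - 28) = -12*4 = -48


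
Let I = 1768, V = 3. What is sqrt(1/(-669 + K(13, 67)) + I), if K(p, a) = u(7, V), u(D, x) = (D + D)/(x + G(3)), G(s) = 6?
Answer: sqrt(63796544569)/6007 ≈ 42.048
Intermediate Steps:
u(D, x) = 2*D/(6 + x) (u(D, x) = (D + D)/(x + 6) = (2*D)/(6 + x) = 2*D/(6 + x))
K(p, a) = 14/9 (K(p, a) = 2*7/(6 + 3) = 2*7/9 = 2*7*(1/9) = 14/9)
sqrt(1/(-669 + K(13, 67)) + I) = sqrt(1/(-669 + 14/9) + 1768) = sqrt(1/(-6007/9) + 1768) = sqrt(-9/6007 + 1768) = sqrt(10620367/6007) = sqrt(63796544569)/6007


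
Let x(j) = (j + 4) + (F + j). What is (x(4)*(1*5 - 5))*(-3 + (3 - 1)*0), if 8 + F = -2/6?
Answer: 0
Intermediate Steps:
F = -25/3 (F = -8 - 2/6 = -8 - 2*1/6 = -8 - 1/3 = -25/3 ≈ -8.3333)
x(j) = -13/3 + 2*j (x(j) = (j + 4) + (-25/3 + j) = (4 + j) + (-25/3 + j) = -13/3 + 2*j)
(x(4)*(1*5 - 5))*(-3 + (3 - 1)*0) = ((-13/3 + 2*4)*(1*5 - 5))*(-3 + (3 - 1)*0) = ((-13/3 + 8)*(5 - 5))*(-3 + 2*0) = ((11/3)*0)*(-3 + 0) = 0*(-3) = 0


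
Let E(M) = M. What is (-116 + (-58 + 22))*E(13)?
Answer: -1976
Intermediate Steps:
(-116 + (-58 + 22))*E(13) = (-116 + (-58 + 22))*13 = (-116 - 36)*13 = -152*13 = -1976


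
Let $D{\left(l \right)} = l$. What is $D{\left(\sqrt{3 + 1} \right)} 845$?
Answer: $1690$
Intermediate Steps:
$D{\left(\sqrt{3 + 1} \right)} 845 = \sqrt{3 + 1} \cdot 845 = \sqrt{4} \cdot 845 = 2 \cdot 845 = 1690$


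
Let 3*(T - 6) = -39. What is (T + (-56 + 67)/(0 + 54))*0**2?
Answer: 0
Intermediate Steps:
T = -7 (T = 6 + (1/3)*(-39) = 6 - 13 = -7)
(T + (-56 + 67)/(0 + 54))*0**2 = (-7 + (-56 + 67)/(0 + 54))*0**2 = (-7 + 11/54)*0 = -367/54*0 = 0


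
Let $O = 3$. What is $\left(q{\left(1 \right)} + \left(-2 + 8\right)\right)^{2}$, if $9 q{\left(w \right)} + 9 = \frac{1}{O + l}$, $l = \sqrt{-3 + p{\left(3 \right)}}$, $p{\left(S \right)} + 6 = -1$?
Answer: $\frac{2 \left(877 i + 6120 \sqrt{10}\right)}{81 \left(i + 6 \sqrt{10}\right)} \approx 25.175 - 0.18558 i$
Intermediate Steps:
$p{\left(S \right)} = -7$ ($p{\left(S \right)} = -6 - 1 = -7$)
$l = i \sqrt{10}$ ($l = \sqrt{-3 - 7} = \sqrt{-10} = i \sqrt{10} \approx 3.1623 i$)
$q{\left(w \right)} = -1 + \frac{1}{9 \left(3 + i \sqrt{10}\right)}$
$\left(q{\left(1 \right)} + \left(-2 + 8\right)\right)^{2} = \left(\frac{- \sqrt{10} + \frac{26 i}{9}}{\sqrt{10} - 3 i} + \left(-2 + 8\right)\right)^{2} = \left(\frac{- \sqrt{10} + \frac{26 i}{9}}{\sqrt{10} - 3 i} + 6\right)^{2} = \left(6 + \frac{- \sqrt{10} + \frac{26 i}{9}}{\sqrt{10} - 3 i}\right)^{2}$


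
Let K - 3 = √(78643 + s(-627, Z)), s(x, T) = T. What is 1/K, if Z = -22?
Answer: -1/26204 + √78621/78612 ≈ 0.0035287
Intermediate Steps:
K = 3 + √78621 (K = 3 + √(78643 - 22) = 3 + √78621 ≈ 283.39)
1/K = 1/(3 + √78621)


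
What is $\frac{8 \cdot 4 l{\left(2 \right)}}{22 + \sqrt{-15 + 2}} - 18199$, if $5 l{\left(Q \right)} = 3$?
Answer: $\frac{- 90995 \sqrt{13} + 2001794 i}{5 \left(\sqrt{13} - 22 i\right)} \approx -18198.0 - 0.13929 i$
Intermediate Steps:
$l{\left(Q \right)} = \frac{3}{5}$ ($l{\left(Q \right)} = \frac{1}{5} \cdot 3 = \frac{3}{5}$)
$\frac{8 \cdot 4 l{\left(2 \right)}}{22 + \sqrt{-15 + 2}} - 18199 = \frac{8 \cdot 4 \cdot \frac{3}{5}}{22 + \sqrt{-15 + 2}} - 18199 = \frac{8 \cdot \frac{12}{5}}{22 + \sqrt{-13}} - 18199 = \frac{96}{5 \left(22 + i \sqrt{13}\right)} - 18199 = -18199 + \frac{96}{5 \left(22 + i \sqrt{13}\right)}$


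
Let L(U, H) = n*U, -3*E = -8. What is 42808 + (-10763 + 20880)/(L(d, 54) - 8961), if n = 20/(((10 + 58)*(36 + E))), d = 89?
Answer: 756387006932/17669757 ≈ 42807.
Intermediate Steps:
E = 8/3 (E = -1/3*(-8) = 8/3 ≈ 2.6667)
n = 15/1972 (n = 20/(((10 + 58)*(36 + 8/3))) = 20/((68*(116/3))) = 20/(7888/3) = 20*(3/7888) = 15/1972 ≈ 0.0076065)
L(U, H) = 15*U/1972
42808 + (-10763 + 20880)/(L(d, 54) - 8961) = 42808 + (-10763 + 20880)/((15/1972)*89 - 8961) = 42808 + 10117/(1335/1972 - 8961) = 42808 + 10117/(-17669757/1972) = 42808 + 10117*(-1972/17669757) = 42808 - 19950724/17669757 = 756387006932/17669757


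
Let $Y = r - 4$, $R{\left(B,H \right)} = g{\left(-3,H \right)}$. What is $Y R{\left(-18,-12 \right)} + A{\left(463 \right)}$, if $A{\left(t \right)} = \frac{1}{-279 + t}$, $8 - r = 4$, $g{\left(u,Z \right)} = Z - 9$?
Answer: $\frac{1}{184} \approx 0.0054348$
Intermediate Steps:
$g{\left(u,Z \right)} = -9 + Z$
$R{\left(B,H \right)} = -9 + H$
$r = 4$ ($r = 8 - 4 = 4$)
$Y = 0$ ($Y = 4 - 4 = 0$)
$Y R{\left(-18,-12 \right)} + A{\left(463 \right)} = 0 \left(-9 - 12\right) + \frac{1}{-279 + 463} = 0 \left(-21\right) + \frac{1}{184} = 0 + \frac{1}{184} = \frac{1}{184}$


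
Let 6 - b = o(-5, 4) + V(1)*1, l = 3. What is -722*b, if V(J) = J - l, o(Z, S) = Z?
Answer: -9386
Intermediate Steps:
V(J) = -3 + J (V(J) = J - 1*3 = J - 3 = -3 + J)
b = 13 (b = 6 - (-5 + (-3 + 1)*1) = 6 - (-5 - 2*1) = 6 - (-5 - 2) = 6 - 1*(-7) = 6 + 7 = 13)
-722*b = -722*13 = -9386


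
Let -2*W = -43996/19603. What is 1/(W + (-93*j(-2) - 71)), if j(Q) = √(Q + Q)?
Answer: -8950827815/5056953765063 + 23825211758*I/5056953765063 ≈ -0.00177 + 0.0047114*I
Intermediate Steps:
j(Q) = √2*√Q (j(Q) = √(2*Q) = √2*√Q)
W = 21998/19603 (W = -(-21998)/19603 = -½*(-43996/19603) = 21998/19603 ≈ 1.1222)
1/(W + (-93*j(-2) - 71)) = 1/(21998/19603 + (-93*√2*√(-2) - 71)) = 1/(21998/19603 + (-93*√2*I*√2 - 71)) = 1/(21998/19603 + (-186*I - 71)) = 1/(21998/19603 + (-71 - 186*I)) = 1/(-1369815/19603 - 186*I) = 384277609*(-1369815/19603 + 186*I)/15170861295189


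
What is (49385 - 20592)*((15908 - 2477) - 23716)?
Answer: -296136005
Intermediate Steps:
(49385 - 20592)*((15908 - 2477) - 23716) = 28793*(13431 - 23716) = 28793*(-10285) = -296136005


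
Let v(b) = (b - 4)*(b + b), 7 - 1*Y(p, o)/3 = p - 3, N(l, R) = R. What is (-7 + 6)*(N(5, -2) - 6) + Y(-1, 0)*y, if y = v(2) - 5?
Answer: -421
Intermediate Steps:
Y(p, o) = 30 - 3*p (Y(p, o) = 21 - 3*(p - 3) = 21 - 3*(-3 + p) = 21 + (9 - 3*p) = 30 - 3*p)
v(b) = 2*b*(-4 + b) (v(b) = (-4 + b)*(2*b) = 2*b*(-4 + b))
y = -13 (y = 2*2*(-4 + 2) - 5 = 2*2*(-2) - 5 = -8 - 5 = -13)
(-7 + 6)*(N(5, -2) - 6) + Y(-1, 0)*y = (-7 + 6)*(-2 - 6) + (30 - 3*(-1))*(-13) = -1*(-8) + (30 + 3)*(-13) = 8 + 33*(-13) = 8 - 429 = -421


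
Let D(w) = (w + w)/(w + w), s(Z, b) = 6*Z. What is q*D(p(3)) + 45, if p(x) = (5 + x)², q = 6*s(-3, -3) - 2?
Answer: -65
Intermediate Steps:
q = -110 (q = 6*(6*(-3)) - 2 = 6*(-18) - 2 = -108 - 2 = -110)
D(w) = 1 (D(w) = (2*w)/((2*w)) = (2*w)*(1/(2*w)) = 1)
q*D(p(3)) + 45 = -110*1 + 45 = -110 + 45 = -65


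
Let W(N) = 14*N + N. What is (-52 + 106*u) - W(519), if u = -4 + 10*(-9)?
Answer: -17801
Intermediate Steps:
u = -94 (u = -4 - 90 = -94)
W(N) = 15*N
(-52 + 106*u) - W(519) = (-52 + 106*(-94)) - 15*519 = (-52 - 9964) - 1*7785 = -10016 - 7785 = -17801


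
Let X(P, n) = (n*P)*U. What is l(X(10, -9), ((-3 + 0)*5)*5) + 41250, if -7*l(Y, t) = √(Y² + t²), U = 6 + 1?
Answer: 41250 - 15*√1789/7 ≈ 41159.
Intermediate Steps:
U = 7
X(P, n) = 7*P*n (X(P, n) = (n*P)*7 = (P*n)*7 = 7*P*n)
l(Y, t) = -√(Y² + t²)/7
l(X(10, -9), ((-3 + 0)*5)*5) + 41250 = -√((7*10*(-9))² + (((-3 + 0)*5)*5)²)/7 + 41250 = -√((-630)² + (-3*5*5)²)/7 + 41250 = -√(396900 + (-15*5)²)/7 + 41250 = -√(396900 + (-75)²)/7 + 41250 = -√(396900 + 5625)/7 + 41250 = -15*√1789/7 + 41250 = 41250 - 15*√1789/7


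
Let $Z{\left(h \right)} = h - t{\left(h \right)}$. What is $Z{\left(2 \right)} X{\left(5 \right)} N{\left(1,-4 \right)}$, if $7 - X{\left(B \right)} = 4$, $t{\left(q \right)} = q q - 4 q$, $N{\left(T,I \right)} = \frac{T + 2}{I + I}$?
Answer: $- \frac{27}{4} \approx -6.75$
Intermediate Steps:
$N{\left(T,I \right)} = \frac{2 + T}{2 I}$
$t{\left(q \right)} = q^{2} - 4 q$
$X{\left(B \right)} = 3$ ($X{\left(B \right)} = 7 - 4 = 3$)
$Z{\left(h \right)} = h - h \left(-4 + h\right)$
$Z{\left(2 \right)} X{\left(5 \right)} N{\left(1,-4 \right)} = 2 \left(5 - 2\right) 3 \frac{2 + 1}{2 \left(-4\right)} = 2 \left(5 - 2\right) 3 \cdot \frac{1}{2} \left(- \frac{1}{4}\right) 3 = 2 \cdot 3 \cdot 3 \left(- \frac{3}{8}\right) = 6 \cdot 3 \left(- \frac{3}{8}\right) = 18 \left(- \frac{3}{8}\right) = - \frac{27}{4}$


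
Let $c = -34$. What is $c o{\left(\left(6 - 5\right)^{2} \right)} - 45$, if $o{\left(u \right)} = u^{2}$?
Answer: $-79$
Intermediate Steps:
$c o{\left(\left(6 - 5\right)^{2} \right)} - 45 = - 34 \left(\left(6 - 5\right)^{2}\right)^{2} - 45 = - 34 \left(1^{2}\right)^{2} - 45 = - 34 \cdot 1^{2} - 45 = \left(-34\right) 1 - 45 = -34 - 45 = -79$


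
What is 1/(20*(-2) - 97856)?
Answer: -1/97896 ≈ -1.0215e-5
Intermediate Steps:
1/(20*(-2) - 97856) = 1/(-40 - 97856) = 1/(-97896) = -1/97896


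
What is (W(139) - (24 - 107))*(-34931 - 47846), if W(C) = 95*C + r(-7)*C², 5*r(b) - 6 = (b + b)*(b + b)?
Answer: -328565256114/5 ≈ -6.5713e+10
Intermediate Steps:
r(b) = 6/5 + 4*b²/5 (r(b) = 6/5 + ((b + b)*(b + b))/5 = 6/5 + ((2*b)*(2*b))/5 = 6/5 + (4*b²)/5 = 6/5 + 4*b²/5)
W(C) = 95*C + 202*C²/5 (W(C) = 95*C + (6/5 + (⅘)*(-7)²)*C² = 95*C + (6/5 + (⅘)*49)*C² = 95*C + (6/5 + 196/5)*C² = 95*C + 202*C²/5)
(W(139) - (24 - 107))*(-34931 - 47846) = ((⅕)*139*(475 + 202*139) - (24 - 107))*(-34931 - 47846) = ((⅕)*139*(475 + 28078) - 1*(-83))*(-82777) = ((⅕)*139*28553 + 83)*(-82777) = (3968867/5 + 83)*(-82777) = (3969282/5)*(-82777) = -328565256114/5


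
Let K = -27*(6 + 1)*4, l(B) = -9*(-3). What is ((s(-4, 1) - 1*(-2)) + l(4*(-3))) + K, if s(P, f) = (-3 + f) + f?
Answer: -728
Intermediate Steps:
l(B) = 27
K = -756 (K = -189*4 = -27*28 = -756)
s(P, f) = -3 + 2*f
((s(-4, 1) - 1*(-2)) + l(4*(-3))) + K = (((-3 + 2*1) - 1*(-2)) + 27) - 756 = (((-3 + 2) + 2) + 27) - 756 = ((-1 + 2) + 27) - 756 = (1 + 27) - 756 = 28 - 756 = -728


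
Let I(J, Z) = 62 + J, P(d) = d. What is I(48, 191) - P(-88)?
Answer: 198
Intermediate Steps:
I(48, 191) - P(-88) = (62 + 48) - 1*(-88) = 110 + 88 = 198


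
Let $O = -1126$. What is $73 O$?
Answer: $-82198$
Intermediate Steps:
$73 O = 73 \left(-1126\right) = -82198$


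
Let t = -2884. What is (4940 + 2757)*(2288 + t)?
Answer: -4587412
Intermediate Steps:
(4940 + 2757)*(2288 + t) = (4940 + 2757)*(2288 - 2884) = 7697*(-596) = -4587412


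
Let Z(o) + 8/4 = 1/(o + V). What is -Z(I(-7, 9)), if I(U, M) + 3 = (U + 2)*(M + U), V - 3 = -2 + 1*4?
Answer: 17/8 ≈ 2.1250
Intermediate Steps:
V = 5 (V = 3 + (-2 + 1*4) = 3 + (-2 + 4) = 3 + 2 = 5)
I(U, M) = -3 + (2 + U)*(M + U) (I(U, M) = -3 + (U + 2)*(M + U) = -3 + (2 + U)*(M + U))
Z(o) = -2 + 1/(5 + o) (Z(o) = -2 + 1/(o + 5) = -2 + 1/(5 + o))
-Z(I(-7, 9)) = -(-9 - 2*(-3 + (-7)² + 2*9 + 2*(-7) + 9*(-7)))/(5 + (-3 + (-7)² + 2*9 + 2*(-7) + 9*(-7))) = -(-9 - 2*(-3 + 49 + 18 - 14 - 63))/(5 + (-3 + 49 + 18 - 14 - 63)) = -(-9 - 2*(-13))/(5 - 13) = -(-9 + 26)/(-8) = -(-1)*17/8 = -1*(-17/8) = 17/8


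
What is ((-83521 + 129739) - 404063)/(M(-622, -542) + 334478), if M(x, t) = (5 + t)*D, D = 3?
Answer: -357845/332867 ≈ -1.0750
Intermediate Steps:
M(x, t) = 15 + 3*t (M(x, t) = (5 + t)*3 = 15 + 3*t)
((-83521 + 129739) - 404063)/(M(-622, -542) + 334478) = ((-83521 + 129739) - 404063)/((15 + 3*(-542)) + 334478) = (46218 - 404063)/((15 - 1626) + 334478) = -357845/(-1611 + 334478) = -357845/332867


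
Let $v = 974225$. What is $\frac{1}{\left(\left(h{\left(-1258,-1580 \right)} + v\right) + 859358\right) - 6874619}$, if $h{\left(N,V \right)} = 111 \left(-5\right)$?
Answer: $- \frac{1}{5041591} \approx -1.9835 \cdot 10^{-7}$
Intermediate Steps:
$h{\left(N,V \right)} = -555$
$\frac{1}{\left(\left(h{\left(-1258,-1580 \right)} + v\right) + 859358\right) - 6874619} = \frac{1}{\left(\left(-555 + 974225\right) + 859358\right) - 6874619} = \frac{1}{\left(973670 + 859358\right) - 6874619} = \frac{1}{1833028 - 6874619} = \frac{1}{-5041591} = - \frac{1}{5041591}$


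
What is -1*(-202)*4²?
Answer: 3232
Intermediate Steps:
-1*(-202)*4² = 202*16 = 3232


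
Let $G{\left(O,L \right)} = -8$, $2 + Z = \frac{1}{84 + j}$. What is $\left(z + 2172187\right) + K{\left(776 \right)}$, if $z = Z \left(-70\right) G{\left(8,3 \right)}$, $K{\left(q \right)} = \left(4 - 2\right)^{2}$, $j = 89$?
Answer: $\frac{375595843}{173} \approx 2.1711 \cdot 10^{6}$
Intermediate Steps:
$K{\left(q \right)} = 4$ ($K{\left(q \right)} = 2^{2} = 4$)
$Z = - \frac{345}{173}$ ($Z = -2 + \frac{1}{84 + 89} = -2 + \frac{1}{173} = - \frac{345}{173} \approx -1.9942$)
$z = - \frac{193200}{173}$ ($z = \left(- \frac{345}{173}\right) \left(-70\right) \left(-8\right) = \frac{24150}{173} \left(-8\right) = - \frac{193200}{173} \approx -1116.8$)
$\left(z + 2172187\right) + K{\left(776 \right)} = \left(- \frac{193200}{173} + 2172187\right) + 4 = \frac{375595151}{173} + 4 = \frac{375595843}{173}$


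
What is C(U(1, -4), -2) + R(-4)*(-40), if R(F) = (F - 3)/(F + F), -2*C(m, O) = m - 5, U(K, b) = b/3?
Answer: -191/6 ≈ -31.833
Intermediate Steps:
U(K, b) = b/3 (U(K, b) = b*(⅓) = b/3)
C(m, O) = 5/2 - m/2 (C(m, O) = -(m - 5)/2 = -(-5 + m)/2 = 5/2 - m/2)
R(F) = (-3 + F)/(2*F) (R(F) = (-3 + F)/((2*F)) = (-3 + F)*(1/(2*F)) = (-3 + F)/(2*F))
C(U(1, -4), -2) + R(-4)*(-40) = (5/2 - (-4)/6) + ((½)*(-3 - 4)/(-4))*(-40) = (5/2 - ½*(-4/3)) + ((½)*(-¼)*(-7))*(-40) = (5/2 + ⅔) + (7/8)*(-40) = 19/6 - 35 = -191/6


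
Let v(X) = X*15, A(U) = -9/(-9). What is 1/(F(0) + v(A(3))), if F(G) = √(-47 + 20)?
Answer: 5/84 - I*√3/84 ≈ 0.059524 - 0.02062*I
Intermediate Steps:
A(U) = 1 (A(U) = -9*(-⅑) = 1)
F(G) = 3*I*√3 (F(G) = √(-27) = 3*I*√3)
v(X) = 15*X
1/(F(0) + v(A(3))) = 1/(3*I*√3 + 15*1) = 1/(3*I*√3 + 15) = 1/(15 + 3*I*√3)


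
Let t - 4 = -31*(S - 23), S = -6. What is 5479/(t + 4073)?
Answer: 5479/4976 ≈ 1.1011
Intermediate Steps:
t = 903 (t = 4 - 31*(-6 - 23) = 4 - 31*(-29) = 4 + 899 = 903)
5479/(t + 4073) = 5479/(903 + 4073) = 5479/4976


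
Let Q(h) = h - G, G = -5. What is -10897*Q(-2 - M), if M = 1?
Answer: -21794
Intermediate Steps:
Q(h) = 5 + h (Q(h) = h - 1*(-5) = h + 5 = 5 + h)
-10897*Q(-2 - M) = -10897*(5 + (-2 - 1*1)) = -10897*(5 + (-2 - 1)) = -10897*(5 - 3) = -10897*2 = -21794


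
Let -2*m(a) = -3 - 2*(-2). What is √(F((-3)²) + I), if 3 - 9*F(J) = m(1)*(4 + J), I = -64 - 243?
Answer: I*√11014/6 ≈ 17.491*I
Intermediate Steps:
m(a) = -½ (m(a) = -(-3 - 2*(-2))/2 = -(-3 + 4)/2 = -½*1 = -½)
I = -307
F(J) = 5/9 + J/18 (F(J) = ⅓ - (-1)*(4 + J)/18 = ⅓ - (-2 - J/2)/9 = ⅓ + (2/9 + J/18) = 5/9 + J/18)
√(F((-3)²) + I) = √((5/9 + (1/18)*(-3)²) - 307) = √((5/9 + (1/18)*9) - 307) = √((5/9 + ½) - 307) = √(19/18 - 307) = √(-5507/18) = I*√11014/6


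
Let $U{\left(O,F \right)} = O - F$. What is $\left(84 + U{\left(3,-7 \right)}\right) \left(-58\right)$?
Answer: $-5452$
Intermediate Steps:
$\left(84 + U{\left(3,-7 \right)}\right) \left(-58\right) = \left(84 + \left(3 - -7\right)\right) \left(-58\right) = \left(84 + \left(3 + 7\right)\right) \left(-58\right) = \left(84 + 10\right) \left(-58\right) = 94 \left(-58\right) = -5452$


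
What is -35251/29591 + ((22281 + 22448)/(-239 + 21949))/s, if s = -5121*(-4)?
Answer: -15675065441801/13159343775240 ≈ -1.1912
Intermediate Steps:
s = 20484
-35251/29591 + ((22281 + 22448)/(-239 + 21949))/s = -35251/29591 + ((22281 + 22448)/(-239 + 21949))/20484 = -35251*1/29591 + (44729/21710)*(1/20484) = -35251/29591 + (44729*(1/21710))*(1/20484) = -35251/29591 + (44729/21710)*(1/20484) = -35251/29591 + 44729/444707640 = -15675065441801/13159343775240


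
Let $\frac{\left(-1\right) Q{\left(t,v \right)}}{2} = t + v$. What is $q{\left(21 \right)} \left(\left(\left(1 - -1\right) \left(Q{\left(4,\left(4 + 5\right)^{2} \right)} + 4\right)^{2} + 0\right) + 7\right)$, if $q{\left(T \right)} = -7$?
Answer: $-385833$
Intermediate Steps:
$Q{\left(t,v \right)} = - 2 t - 2 v$ ($Q{\left(t,v \right)} = - 2 \left(t + v\right) = - 2 t - 2 v$)
$q{\left(21 \right)} \left(\left(\left(1 - -1\right) \left(Q{\left(4,\left(4 + 5\right)^{2} \right)} + 4\right)^{2} + 0\right) + 7\right) = - 7 \left(\left(\left(1 - -1\right) \left(\left(\left(-2\right) 4 - 2 \left(4 + 5\right)^{2}\right) + 4\right)^{2} + 0\right) + 7\right) = - 7 \left(\left(\left(1 + 1\right) \left(\left(-8 - 2 \cdot 9^{2}\right) + 4\right)^{2} + 0\right) + 7\right) = - 7 \left(\left(2 \left(\left(-8 - 162\right) + 4\right)^{2} + 0\right) + 7\right) = - 7 \left(\left(2 \left(-170 + 4\right)^{2} + 0\right) + 7\right) = - 7 \left(\left(2 \left(-166\right)^{2} + 0\right) + 7\right) = - 7 \left(\left(2 \cdot 27556 + 0\right) + 7\right) = - 7 \left(\left(55112 + 0\right) + 7\right) = - 7 \left(55112 + 7\right) = \left(-7\right) 55119 = -385833$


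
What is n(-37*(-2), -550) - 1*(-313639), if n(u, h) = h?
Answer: 313089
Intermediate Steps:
n(-37*(-2), -550) - 1*(-313639) = -550 - 1*(-313639) = -550 + 313639 = 313089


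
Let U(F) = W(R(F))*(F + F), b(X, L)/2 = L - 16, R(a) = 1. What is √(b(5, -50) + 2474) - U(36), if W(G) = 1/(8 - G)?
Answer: -72/7 + √2342 ≈ 38.109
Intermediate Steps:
b(X, L) = -32 + 2*L (b(X, L) = 2*(L - 16) = 2*(-16 + L) = -32 + 2*L)
U(F) = 2*F/7 (U(F) = (-1/(-8 + 1))*(F + F) = (-1/(-7))*(2*F) = (-1*(-⅐))*(2*F) = (2*F)/7 = 2*F/7)
√(b(5, -50) + 2474) - U(36) = √((-32 + 2*(-50)) + 2474) - 2*36/7 = √((-32 - 100) + 2474) - 1*72/7 = √(-132 + 2474) - 72/7 = √2342 - 72/7 = -72/7 + √2342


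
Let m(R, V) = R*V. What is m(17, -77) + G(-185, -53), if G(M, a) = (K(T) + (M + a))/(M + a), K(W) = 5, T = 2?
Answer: -311309/238 ≈ -1308.0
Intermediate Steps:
G(M, a) = (5 + M + a)/(M + a) (G(M, a) = (5 + (M + a))/(M + a) = (5 + M + a)/(M + a))
m(17, -77) + G(-185, -53) = 17*(-77) + (5 - 185 - 53)/(-185 - 53) = -1309 - 233/(-238) = -1309 - 1/238*(-233) = -1309 + 233/238 = -311309/238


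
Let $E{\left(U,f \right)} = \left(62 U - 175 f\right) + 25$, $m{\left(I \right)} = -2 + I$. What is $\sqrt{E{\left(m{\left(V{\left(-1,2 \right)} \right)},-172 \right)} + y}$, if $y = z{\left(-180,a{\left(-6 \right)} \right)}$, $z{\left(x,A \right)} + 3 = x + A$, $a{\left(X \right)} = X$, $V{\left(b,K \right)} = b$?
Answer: $5 \sqrt{1190} \approx 172.48$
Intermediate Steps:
$z{\left(x,A \right)} = -3 + A + x$ ($z{\left(x,A \right)} = -3 + \left(x + A\right) = -3 + \left(A + x\right) = -3 + A + x$)
$E{\left(U,f \right)} = 25 - 175 f + 62 U$ ($E{\left(U,f \right)} = \left(- 175 f + 62 U\right) + 25 = 25 - 175 f + 62 U$)
$y = -189$ ($y = -3 - 6 - 180 = -189$)
$\sqrt{E{\left(m{\left(V{\left(-1,2 \right)} \right)},-172 \right)} + y} = \sqrt{\left(25 - -30100 + 62 \left(-2 - 1\right)\right) - 189} = \sqrt{\left(25 + 30100 + 62 \left(-3\right)\right) - 189} = \sqrt{\left(25 + 30100 - 186\right) - 189} = \sqrt{29939 - 189} = \sqrt{29750} = 5 \sqrt{1190}$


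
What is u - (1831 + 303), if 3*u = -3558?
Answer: -3320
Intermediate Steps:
u = -1186 (u = (⅓)*(-3558) = -1186)
u - (1831 + 303) = -1186 - (1831 + 303) = -1186 - 1*2134 = -1186 - 2134 = -3320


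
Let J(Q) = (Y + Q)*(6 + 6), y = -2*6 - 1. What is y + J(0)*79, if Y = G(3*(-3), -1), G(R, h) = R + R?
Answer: -17077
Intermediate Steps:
G(R, h) = 2*R
Y = -18 (Y = 2*(3*(-3)) = 2*(-9) = -18)
y = -13 (y = -12 - 1 = -13)
J(Q) = -216 + 12*Q (J(Q) = (-18 + Q)*(6 + 6) = (-18 + Q)*12 = -216 + 12*Q)
y + J(0)*79 = -13 + (-216 + 12*0)*79 = -13 + (-216 + 0)*79 = -13 - 216*79 = -13 - 17064 = -17077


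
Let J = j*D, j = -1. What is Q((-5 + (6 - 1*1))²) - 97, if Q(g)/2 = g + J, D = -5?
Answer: -87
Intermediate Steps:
J = 5 (J = -1*(-5) = 5)
Q(g) = 10 + 2*g (Q(g) = 2*(g + 5) = 2*(5 + g) = 10 + 2*g)
Q((-5 + (6 - 1*1))²) - 97 = (10 + 2*(-5 + (6 - 1*1))²) - 97 = (10 + 2*(-5 + (6 - 1))²) - 97 = (10 + 2*(-5 + 5)²) - 97 = (10 + 2*0²) - 97 = (10 + 2*0) - 97 = (10 + 0) - 97 = 10 - 97 = -87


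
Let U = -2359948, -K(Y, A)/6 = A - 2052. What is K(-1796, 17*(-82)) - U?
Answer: 2380624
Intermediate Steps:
K(Y, A) = 12312 - 6*A (K(Y, A) = -6*(A - 2052) = -6*(-2052 + A) = 12312 - 6*A)
K(-1796, 17*(-82)) - U = (12312 - 102*(-82)) - 1*(-2359948) = (12312 - 6*(-1394)) + 2359948 = (12312 + 8364) + 2359948 = 20676 + 2359948 = 2380624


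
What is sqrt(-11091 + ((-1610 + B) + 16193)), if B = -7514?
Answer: I*sqrt(4022) ≈ 63.419*I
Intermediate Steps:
sqrt(-11091 + ((-1610 + B) + 16193)) = sqrt(-11091 + ((-1610 - 7514) + 16193)) = sqrt(-11091 + (-9124 + 16193)) = sqrt(-11091 + 7069) = sqrt(-4022) = I*sqrt(4022)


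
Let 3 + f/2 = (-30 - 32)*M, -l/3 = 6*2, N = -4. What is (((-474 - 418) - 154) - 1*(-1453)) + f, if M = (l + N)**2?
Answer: -197999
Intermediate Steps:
l = -36 (l = -18*2 = -3*12 = -36)
M = 1600 (M = (-36 - 4)**2 = (-40)**2 = 1600)
f = -198406 (f = -6 + 2*((-30 - 32)*1600) = -6 + 2*(-62*1600) = -6 + 2*(-99200) = -6 - 198400 = -198406)
(((-474 - 418) - 154) - 1*(-1453)) + f = (((-474 - 418) - 154) - 1*(-1453)) - 198406 = ((-892 - 154) + 1453) - 198406 = (-1046 + 1453) - 198406 = 407 - 198406 = -197999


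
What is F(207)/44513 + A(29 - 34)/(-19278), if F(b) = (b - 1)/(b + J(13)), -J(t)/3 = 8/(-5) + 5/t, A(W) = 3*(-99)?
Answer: 39962812/2590255983 ≈ 0.015428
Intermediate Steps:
A(W) = -297
J(t) = 24/5 - 15/t (J(t) = -3*(8/(-5) + 5/t) = -3*(8*(-⅕) + 5/t) = -3*(-8/5 + 5/t) = 24/5 - 15/t)
F(b) = (-1 + b)/(237/65 + b) (F(b) = (b - 1)/(b + (24/5 - 15/13)) = (-1 + b)/(b + (24/5 - 15*1/13)) = (-1 + b)/(b + (24/5 - 15/13)) = (-1 + b)/(b + 237/65) = (-1 + b)/(237/65 + b))
F(207)/44513 + A(29 - 34)/(-19278) = (65*(-1 + 207)/(237 + 65*207))/44513 - 297/(-19278) = (65*206/(237 + 13455))*(1/44513) - 297*(-1/19278) = (65*206/13692)*(1/44513) + 11/714 = (65*(1/13692)*206)*(1/44513) + 11/714 = (6695/6846)*(1/44513) + 11/714 = 6695/304735998 + 11/714 = 39962812/2590255983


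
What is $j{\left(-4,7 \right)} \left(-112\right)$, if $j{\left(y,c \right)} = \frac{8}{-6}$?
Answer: $\frac{448}{3} \approx 149.33$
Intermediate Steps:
$j{\left(y,c \right)} = - \frac{4}{3}$ ($j{\left(y,c \right)} = 8 \left(- \frac{1}{6}\right) = - \frac{4}{3}$)
$j{\left(-4,7 \right)} \left(-112\right) = \left(- \frac{4}{3}\right) \left(-112\right) = \frac{448}{3}$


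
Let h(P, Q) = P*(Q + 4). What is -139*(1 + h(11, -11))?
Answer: 10564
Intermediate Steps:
h(P, Q) = P*(4 + Q)
-139*(1 + h(11, -11)) = -139*(1 + 11*(4 - 11)) = -139*(1 + 11*(-7)) = -139*(1 - 77) = -139*(-76) = 10564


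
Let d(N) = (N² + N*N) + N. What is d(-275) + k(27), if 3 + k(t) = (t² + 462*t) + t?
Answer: 164202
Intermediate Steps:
d(N) = N + 2*N² (d(N) = (N² + N²) + N = 2*N² + N = N + 2*N²)
k(t) = -3 + t² + 463*t (k(t) = -3 + ((t² + 462*t) + t) = -3 + (t² + 463*t) = -3 + t² + 463*t)
d(-275) + k(27) = -275*(1 + 2*(-275)) + (-3 + 27² + 463*27) = -275*(1 - 550) + (-3 + 729 + 12501) = -275*(-549) + 13227 = 150975 + 13227 = 164202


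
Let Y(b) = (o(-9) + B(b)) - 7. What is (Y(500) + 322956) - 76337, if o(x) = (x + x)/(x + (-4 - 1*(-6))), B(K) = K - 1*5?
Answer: 1729767/7 ≈ 2.4711e+5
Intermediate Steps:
B(K) = -5 + K (B(K) = K - 5 = -5 + K)
o(x) = 2*x/(2 + x) (o(x) = (2*x)/(x + (-4 + 6)) = (2*x)/(x + 2) = (2*x)/(2 + x) = 2*x/(2 + x))
Y(b) = -66/7 + b (Y(b) = (2*(-9)/(2 - 9) + (-5 + b)) - 7 = (2*(-9)/(-7) + (-5 + b)) - 7 = (2*(-9)*(-⅐) + (-5 + b)) - 7 = (18/7 + (-5 + b)) - 7 = (-17/7 + b) - 7 = -66/7 + b)
(Y(500) + 322956) - 76337 = ((-66/7 + 500) + 322956) - 76337 = (3434/7 + 322956) - 76337 = 2264126/7 - 76337 = 1729767/7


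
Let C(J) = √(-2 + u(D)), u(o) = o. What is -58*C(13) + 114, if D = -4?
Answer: 114 - 58*I*√6 ≈ 114.0 - 142.07*I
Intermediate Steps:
C(J) = I*√6 (C(J) = √(-2 - 4) = √(-6) = I*√6)
-58*C(13) + 114 = -58*I*√6 + 114 = 114 - 58*I*√6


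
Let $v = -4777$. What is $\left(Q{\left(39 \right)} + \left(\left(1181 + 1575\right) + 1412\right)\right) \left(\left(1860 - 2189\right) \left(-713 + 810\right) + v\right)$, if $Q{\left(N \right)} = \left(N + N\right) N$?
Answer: $-264534900$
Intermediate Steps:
$Q{\left(N \right)} = 2 N^{2}$ ($Q{\left(N \right)} = 2 N N = 2 N^{2}$)
$\left(Q{\left(39 \right)} + \left(\left(1181 + 1575\right) + 1412\right)\right) \left(\left(1860 - 2189\right) \left(-713 + 810\right) + v\right) = \left(2 \cdot 39^{2} + \left(\left(1181 + 1575\right) + 1412\right)\right) \left(\left(1860 - 2189\right) \left(-713 + 810\right) - 4777\right) = \left(2 \cdot 1521 + \left(2756 + 1412\right)\right) \left(\left(-329\right) 97 - 4777\right) = \left(3042 + 4168\right) \left(-31913 - 4777\right) = 7210 \left(-36690\right) = -264534900$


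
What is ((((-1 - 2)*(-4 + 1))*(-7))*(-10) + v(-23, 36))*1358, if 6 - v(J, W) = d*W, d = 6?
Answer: 570360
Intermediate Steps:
v(J, W) = 6 - 6*W
((((-1 - 2)*(-4 + 1))*(-7))*(-10) + v(-23, 36))*1358 = ((((-1 - 2)*(-4 + 1))*(-7))*(-10) + (6 - 6*36))*1358 = ((-3*(-3)*(-7))*(-10) + (6 - 216))*1358 = ((9*(-7))*(-10) - 210)*1358 = (-63*(-10) - 210)*1358 = (630 - 210)*1358 = 420*1358 = 570360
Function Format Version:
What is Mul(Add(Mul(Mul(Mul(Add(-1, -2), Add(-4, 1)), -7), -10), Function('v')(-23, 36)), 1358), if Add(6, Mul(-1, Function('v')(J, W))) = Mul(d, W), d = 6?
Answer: 570360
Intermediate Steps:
Function('v')(J, W) = Add(6, Mul(-6, W)) (Function('v')(J, W) = Add(6, Mul(-1, Mul(6, W))) = Add(6, Mul(-6, W)))
Mul(Add(Mul(Mul(Mul(Add(-1, -2), Add(-4, 1)), -7), -10), Function('v')(-23, 36)), 1358) = Mul(Add(Mul(Mul(Mul(Add(-1, -2), Add(-4, 1)), -7), -10), Add(6, Mul(-6, 36))), 1358) = Mul(Add(Mul(Mul(Mul(-3, -3), -7), -10), Add(6, -216)), 1358) = Mul(Add(Mul(Mul(9, -7), -10), -210), 1358) = Mul(Add(Mul(-63, -10), -210), 1358) = Mul(Add(630, -210), 1358) = Mul(420, 1358) = 570360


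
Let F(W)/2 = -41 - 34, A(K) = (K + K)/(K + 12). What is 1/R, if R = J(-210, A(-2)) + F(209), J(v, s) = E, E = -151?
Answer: -1/301 ≈ -0.0033223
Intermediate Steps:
A(K) = 2*K/(12 + K) (A(K) = (2*K)/(12 + K) = 2*K/(12 + K))
J(v, s) = -151
F(W) = -150 (F(W) = 2*(-41 - 34) = 2*(-75) = -150)
R = -301 (R = -151 - 150 = -301)
1/R = 1/(-301) = -1/301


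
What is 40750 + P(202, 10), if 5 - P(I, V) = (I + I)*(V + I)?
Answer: -44893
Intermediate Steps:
P(I, V) = 5 - 2*I*(I + V) (P(I, V) = 5 - (I + I)*(V + I) = 5 - 2*I*(I + V))
40750 + P(202, 10) = 40750 + (5 - 2*202² - 2*202*10) = 40750 + (5 - 2*40804 - 4040) = 40750 + (5 - 81608 - 4040) = 40750 - 85643 = -44893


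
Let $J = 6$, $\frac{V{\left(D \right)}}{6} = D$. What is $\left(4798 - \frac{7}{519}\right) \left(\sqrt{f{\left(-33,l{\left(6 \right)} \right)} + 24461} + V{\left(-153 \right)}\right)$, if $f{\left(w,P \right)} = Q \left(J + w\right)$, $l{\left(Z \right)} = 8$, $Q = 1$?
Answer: $- \frac{761987430}{173} + \frac{2490155 \sqrt{24434}}{519} \approx -3.6546 \cdot 10^{6}$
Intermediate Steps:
$V{\left(D \right)} = 6 D$
$f{\left(w,P \right)} = 6 + w$ ($f{\left(w,P \right)} = 1 \left(6 + w\right) = 6 + w$)
$\left(4798 - \frac{7}{519}\right) \left(\sqrt{f{\left(-33,l{\left(6 \right)} \right)} + 24461} + V{\left(-153 \right)}\right) = \left(4798 - \frac{7}{519}\right) \left(\sqrt{\left(6 - 33\right) + 24461} + 6 \left(-153\right)\right) = \left(4798 - \frac{7}{519}\right) \left(\sqrt{-27 + 24461} - 918\right) = \left(4798 - \frac{7}{519}\right) \left(\sqrt{24434} - 918\right) = \frac{2490155 \left(-918 + \sqrt{24434}\right)}{519} = - \frac{761987430}{173} + \frac{2490155 \sqrt{24434}}{519}$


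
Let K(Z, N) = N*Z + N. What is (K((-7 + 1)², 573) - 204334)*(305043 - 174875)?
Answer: -23838056344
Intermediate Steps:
K(Z, N) = N + N*Z
(K((-7 + 1)², 573) - 204334)*(305043 - 174875) = (573*(1 + (-7 + 1)²) - 204334)*(305043 - 174875) = (573*(1 + (-6)²) - 204334)*130168 = (573*(1 + 36) - 204334)*130168 = (573*37 - 204334)*130168 = (21201 - 204334)*130168 = -183133*130168 = -23838056344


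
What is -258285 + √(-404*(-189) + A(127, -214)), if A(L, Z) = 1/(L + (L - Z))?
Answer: -258285 + √464549917/78 ≈ -2.5801e+5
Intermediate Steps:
A(L, Z) = 1/(-Z + 2*L)
-258285 + √(-404*(-189) + A(127, -214)) = -258285 + √(-404*(-189) + 1/(-1*(-214) + 2*127)) = -258285 + √(76356 + 1/(214 + 254)) = -258285 + √(76356 + 1/468) = -258285 + √(35734609/468) = -258285 + √464549917/78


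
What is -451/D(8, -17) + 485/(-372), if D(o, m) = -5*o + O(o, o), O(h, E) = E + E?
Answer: 4337/248 ≈ 17.488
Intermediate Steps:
O(h, E) = 2*E
D(o, m) = -3*o (D(o, m) = -5*o + 2*o = -3*o)
-451/D(8, -17) + 485/(-372) = -451/((-3*8)) + 485/(-372) = -451/(-24) + 485*(-1/372) = -451*(-1/24) - 485/372 = 451/24 - 485/372 = 4337/248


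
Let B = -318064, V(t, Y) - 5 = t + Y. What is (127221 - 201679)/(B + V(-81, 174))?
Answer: 37229/158983 ≈ 0.23417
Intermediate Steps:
V(t, Y) = 5 + Y + t (V(t, Y) = 5 + (t + Y) = 5 + (Y + t) = 5 + Y + t)
(127221 - 201679)/(B + V(-81, 174)) = (127221 - 201679)/(-318064 + (5 + 174 - 81)) = -74458/(-318064 + 98) = -74458/(-317966) = -74458*(-1/317966) = 37229/158983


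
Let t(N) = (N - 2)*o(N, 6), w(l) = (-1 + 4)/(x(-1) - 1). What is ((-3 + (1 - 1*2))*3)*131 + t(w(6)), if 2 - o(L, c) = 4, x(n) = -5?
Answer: -1567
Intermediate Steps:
o(L, c) = -2 (o(L, c) = 2 - 1*4 = 2 - 4 = -2)
w(l) = -1/2 (w(l) = (-1 + 4)/(-5 - 1) = 3/(-6) = 3*(-1/6) = -1/2)
t(N) = 4 - 2*N (t(N) = (N - 2)*(-2) = (-2 + N)*(-2) = 4 - 2*N)
((-3 + (1 - 1*2))*3)*131 + t(w(6)) = ((-3 + (1 - 1*2))*3)*131 + (4 - 2*(-1/2)) = ((-3 + (1 - 2))*3)*131 + (4 + 1) = ((-3 - 1)*3)*131 + 5 = -4*3*131 + 5 = -12*131 + 5 = -1572 + 5 = -1567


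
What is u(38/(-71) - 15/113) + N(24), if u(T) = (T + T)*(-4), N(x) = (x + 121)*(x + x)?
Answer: 55882952/8023 ≈ 6965.3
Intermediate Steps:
N(x) = 2*x*(121 + x) (N(x) = (121 + x)*(2*x) = 2*x*(121 + x))
u(T) = -8*T (u(T) = (2*T)*(-4) = -8*T)
u(38/(-71) - 15/113) + N(24) = -8*(38/(-71) - 15/113) + 2*24*(121 + 24) = -8*(38*(-1/71) - 15*1/113) + 2*24*145 = -8*(-38/71 - 15/113) + 6960 = -8*(-5359/8023) + 6960 = 42872/8023 + 6960 = 55882952/8023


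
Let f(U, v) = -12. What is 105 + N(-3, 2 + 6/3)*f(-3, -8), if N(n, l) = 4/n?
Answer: 121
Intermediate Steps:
105 + N(-3, 2 + 6/3)*f(-3, -8) = 105 + (4/(-3))*(-12) = 105 + (4*(-⅓))*(-12) = 105 - 4/3*(-12) = 105 + 16 = 121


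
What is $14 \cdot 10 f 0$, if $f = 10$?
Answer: $0$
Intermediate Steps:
$14 \cdot 10 f 0 = 14 \cdot 10 \cdot 10 \cdot 0 = 14 \cdot 100 \cdot 0 = 14 \cdot 0 = 0$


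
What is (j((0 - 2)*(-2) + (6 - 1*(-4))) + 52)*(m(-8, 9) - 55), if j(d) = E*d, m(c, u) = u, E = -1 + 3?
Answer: -3680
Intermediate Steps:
E = 2
j(d) = 2*d
(j((0 - 2)*(-2) + (6 - 1*(-4))) + 52)*(m(-8, 9) - 55) = (2*((0 - 2)*(-2) + (6 - 1*(-4))) + 52)*(9 - 55) = (2*(-2*(-2) + (6 + 4)) + 52)*(-46) = (2*(4 + 10) + 52)*(-46) = (2*14 + 52)*(-46) = (28 + 52)*(-46) = 80*(-46) = -3680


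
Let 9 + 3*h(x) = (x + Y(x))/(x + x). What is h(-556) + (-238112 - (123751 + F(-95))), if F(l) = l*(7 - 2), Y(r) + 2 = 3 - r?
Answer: -1205600377/3336 ≈ -3.6139e+5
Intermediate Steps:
Y(r) = 1 - r (Y(r) = -2 + (3 - r) = 1 - r)
h(x) = -3 + 1/(6*x) (h(x) = -3 + ((x + (1 - x))/(x + x))/3 = -3 + (1/(2*x))/3 = -3 + 1/(6*x))
F(l) = 5*l (F(l) = l*5 = 5*l)
h(-556) + (-238112 - (123751 + F(-95))) = (-3 + (⅙)/(-556)) + (-238112 - (123751 + 5*(-95))) = (-3 + (⅙)*(-1/556)) + (-238112 - (123751 - 475)) = (-3 - 1/3336) + (-238112 - 1*123276) = -10009/3336 + (-238112 - 123276) = -10009/3336 - 361388 = -1205600377/3336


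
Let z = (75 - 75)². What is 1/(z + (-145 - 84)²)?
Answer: 1/52441 ≈ 1.9069e-5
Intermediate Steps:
z = 0 (z = 0² = 0)
1/(z + (-145 - 84)²) = 1/(0 + (-145 - 84)²) = 1/(0 + (-229)²) = 1/(0 + 52441) = 1/52441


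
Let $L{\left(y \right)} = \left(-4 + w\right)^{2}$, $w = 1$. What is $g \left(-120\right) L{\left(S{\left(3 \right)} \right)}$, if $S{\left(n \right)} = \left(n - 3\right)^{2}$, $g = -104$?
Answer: $112320$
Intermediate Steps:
$S{\left(n \right)} = \left(-3 + n\right)^{2}$
$L{\left(y \right)} = 9$ ($L{\left(y \right)} = \left(-4 + 1\right)^{2} = \left(-3\right)^{2} = 9$)
$g \left(-120\right) L{\left(S{\left(3 \right)} \right)} = \left(-104\right) \left(-120\right) 9 = 12480 \cdot 9 = 112320$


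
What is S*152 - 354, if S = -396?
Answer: -60546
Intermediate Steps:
S*152 - 354 = -396*152 - 354 = -60192 - 354 = -60546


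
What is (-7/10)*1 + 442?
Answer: 4413/10 ≈ 441.30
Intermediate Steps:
(-7/10)*1 + 442 = ((⅒)*(-7))*1 + 442 = -7/10*1 + 442 = -7/10 + 442 = 4413/10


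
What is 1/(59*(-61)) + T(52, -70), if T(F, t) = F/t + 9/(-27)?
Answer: -406792/377895 ≈ -1.0765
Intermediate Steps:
T(F, t) = -1/3 + F/t (T(F, t) = F/t + 9*(-1/27) = F/t - 1/3 = -1/3 + F/t)
1/(59*(-61)) + T(52, -70) = 1/(59*(-61)) + (52 - 1/3*(-70))/(-70) = 1/(-3599) - (52 + 70/3)/70 = -1/3599 - 1/70*226/3 = -1/3599 - 113/105 = -406792/377895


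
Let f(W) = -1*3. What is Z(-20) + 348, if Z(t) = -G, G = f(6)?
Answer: 351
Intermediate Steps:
f(W) = -3
G = -3
Z(t) = 3 (Z(t) = -1*(-3) = 3)
Z(-20) + 348 = 3 + 348 = 351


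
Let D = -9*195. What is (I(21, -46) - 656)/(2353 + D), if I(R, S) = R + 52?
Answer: -583/598 ≈ -0.97492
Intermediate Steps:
I(R, S) = 52 + R
D = -1755
(I(21, -46) - 656)/(2353 + D) = ((52 + 21) - 656)/(2353 - 1755) = (73 - 656)/598 = -583*1/598 = -583/598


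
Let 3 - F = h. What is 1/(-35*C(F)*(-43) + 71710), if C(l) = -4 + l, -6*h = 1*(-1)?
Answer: 6/419725 ≈ 1.4295e-5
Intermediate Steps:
h = ⅙ (h = -(-1)/6 = -⅙*(-1) = ⅙ ≈ 0.16667)
F = 17/6 (F = 3 - 1*⅙ = 3 - ⅙ = 17/6 ≈ 2.8333)
1/(-35*C(F)*(-43) + 71710) = 1/(-35*(-4 + 17/6)*(-43) + 71710) = 1/(-35*(-7/6)*(-43) + 71710) = 1/((245/6)*(-43) + 71710) = 1/(-10535/6 + 71710) = 1/(419725/6) = 6/419725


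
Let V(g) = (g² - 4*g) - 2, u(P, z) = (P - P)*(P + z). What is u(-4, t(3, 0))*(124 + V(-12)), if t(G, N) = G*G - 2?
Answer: 0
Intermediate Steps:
t(G, N) = -2 + G² (t(G, N) = G² - 2 = -2 + G²)
u(P, z) = 0 (u(P, z) = 0*(P + z) = 0)
V(g) = -2 + g² - 4*g
u(-4, t(3, 0))*(124 + V(-12)) = 0*(124 + (-2 + (-12)² - 4*(-12))) = 0*(124 + (-2 + 144 + 48)) = 0*(124 + 190) = 0*314 = 0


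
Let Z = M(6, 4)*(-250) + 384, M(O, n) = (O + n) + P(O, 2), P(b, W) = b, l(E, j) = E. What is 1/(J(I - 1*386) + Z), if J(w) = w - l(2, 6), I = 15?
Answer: -1/3989 ≈ -0.00025069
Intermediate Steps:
M(O, n) = n + 2*O (M(O, n) = (O + n) + O = n + 2*O)
Z = -3616 (Z = (4 + 2*6)*(-250) + 384 = (4 + 12)*(-250) + 384 = 16*(-250) + 384 = -4000 + 384 = -3616)
J(w) = -2 + w (J(w) = w - 1*2 = w - 2 = -2 + w)
1/(J(I - 1*386) + Z) = 1/((-2 + (15 - 1*386)) - 3616) = 1/((-2 + (15 - 386)) - 3616) = 1/((-2 - 371) - 3616) = 1/(-373 - 3616) = 1/(-3989) = -1/3989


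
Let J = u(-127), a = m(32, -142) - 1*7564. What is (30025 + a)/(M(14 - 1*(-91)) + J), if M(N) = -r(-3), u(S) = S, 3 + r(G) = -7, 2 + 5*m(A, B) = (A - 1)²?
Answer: -113264/585 ≈ -193.61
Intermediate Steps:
m(A, B) = -⅖ + (-1 + A)²/5 (m(A, B) = -⅖ + (A - 1)²/5 = -⅖ + (-1 + A)²/5)
r(G) = -10 (r(G) = -3 - 7 = -10)
M(N) = 10 (M(N) = -1*(-10) = 10)
a = -36861/5 (a = (-⅖ + (-1 + 32)²/5) - 1*7564 = (-⅖ + (⅕)*31²) - 7564 = (-⅖ + (⅕)*961) - 7564 = (-⅖ + 961/5) - 7564 = 959/5 - 7564 = -36861/5 ≈ -7372.2)
J = -127
(30025 + a)/(M(14 - 1*(-91)) + J) = (30025 - 36861/5)/(10 - 127) = (113264/5)/(-117) = (113264/5)*(-1/117) = -113264/585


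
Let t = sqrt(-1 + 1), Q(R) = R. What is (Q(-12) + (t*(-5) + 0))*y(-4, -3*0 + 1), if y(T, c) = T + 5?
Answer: -12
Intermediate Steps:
y(T, c) = 5 + T
t = 0 (t = sqrt(0) = 0)
(Q(-12) + (t*(-5) + 0))*y(-4, -3*0 + 1) = (-12 + (0*(-5) + 0))*(5 - 4) = (-12 + (0 + 0))*1 = (-12 + 0)*1 = -12*1 = -12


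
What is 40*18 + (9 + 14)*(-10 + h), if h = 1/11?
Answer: 5413/11 ≈ 492.09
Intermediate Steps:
h = 1/11 ≈ 0.090909
40*18 + (9 + 14)*(-10 + h) = 40*18 + (9 + 14)*(-10 + 1/11) = 720 + 23*(-109/11) = 720 - 2507/11 = 5413/11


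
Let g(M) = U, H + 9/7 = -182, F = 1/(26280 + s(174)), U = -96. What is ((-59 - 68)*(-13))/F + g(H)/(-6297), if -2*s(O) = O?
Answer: 90770505689/2099 ≈ 4.3245e+7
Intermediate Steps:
s(O) = -O/2
F = 1/26193 (F = 1/(26280 - 1/2*174) = 1/(26280 - 87) = 1/26193 ≈ 3.8178e-5)
H = -1283/7 (H = -9/7 - 182 = -1283/7 ≈ -183.29)
g(M) = -96
((-59 - 68)*(-13))/F + g(H)/(-6297) = ((-59 - 68)*(-13))/(1/26193) - 96/(-6297) = -127*(-13)*26193 - 96*(-1/6297) = 1651*26193 + 32/2099 = 43244643 + 32/2099 = 90770505689/2099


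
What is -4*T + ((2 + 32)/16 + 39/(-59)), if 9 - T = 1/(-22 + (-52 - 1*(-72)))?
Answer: -17245/472 ≈ -36.536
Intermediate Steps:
T = 19/2 (T = 9 - 1/(-22 + (-52 - 1*(-72))) = 9 - 1/(-22 + (-52 + 72)) = 9 - 1/(-22 + 20) = 9 - 1/(-2) = 9 - 1*(-1/2) = 9 + 1/2 = 19/2 ≈ 9.5000)
-4*T + ((2 + 32)/16 + 39/(-59)) = -4*19/2 + ((2 + 32)/16 + 39/(-59)) = -38 + (34*(1/16) + 39*(-1/59)) = -38 + (17/8 - 39/59) = -38 + 691/472 = -17245/472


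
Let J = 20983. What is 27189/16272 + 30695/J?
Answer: 118886203/37937264 ≈ 3.1338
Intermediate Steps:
27189/16272 + 30695/J = 27189/16272 + 30695/20983 = 27189*(1/16272) + 30695*(1/20983) = 3021/1808 + 30695/20983 = 118886203/37937264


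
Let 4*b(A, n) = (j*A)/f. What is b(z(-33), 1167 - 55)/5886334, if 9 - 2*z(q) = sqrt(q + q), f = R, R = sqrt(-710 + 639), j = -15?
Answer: 15*sqrt(4686)/3343437712 + 135*I*sqrt(71)/3343437712 ≈ 3.0711e-7 + 3.4023e-7*I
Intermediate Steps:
R = I*sqrt(71) (R = sqrt(-71) = I*sqrt(71) ≈ 8.4261*I)
f = I*sqrt(71) ≈ 8.4261*I
z(q) = 9/2 - sqrt(2)*sqrt(q)/2 (z(q) = 9/2 - sqrt(q + q)/2 = 9/2 - sqrt(2)*sqrt(q)/2)
b(A, n) = 15*I*A*sqrt(71)/284 (b(A, n) = ((-15*A)/((I*sqrt(71))))/4 = ((-15*A)*(-I*sqrt(71)/71))/4 = (15*I*A*sqrt(71)/71)/4 = 15*I*A*sqrt(71)/284)
b(z(-33), 1167 - 55)/5886334 = (15*I*(9/2 - sqrt(2)*sqrt(-33)/2)*sqrt(71)/284)/5886334 = (15*I*(9/2 - sqrt(2)*I*sqrt(33)/2)*sqrt(71)/284)*(1/5886334) = (15*I*(9/2 - I*sqrt(66)/2)*sqrt(71)/284)*(1/5886334) = (15*I*sqrt(71)*(9/2 - I*sqrt(66)/2)/284)*(1/5886334) = 15*I*sqrt(71)*(9/2 - I*sqrt(66)/2)/1671718856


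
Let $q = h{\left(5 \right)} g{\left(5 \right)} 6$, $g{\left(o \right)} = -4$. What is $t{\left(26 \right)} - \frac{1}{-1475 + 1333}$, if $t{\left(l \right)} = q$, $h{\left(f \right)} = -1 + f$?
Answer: $- \frac{13631}{142} \approx -95.993$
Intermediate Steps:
$q = -96$ ($q = \left(-1 + 5\right) \left(-4\right) 6 = 4 \left(-4\right) 6 = \left(-16\right) 6 = -96$)
$t{\left(l \right)} = -96$
$t{\left(26 \right)} - \frac{1}{-1475 + 1333} = -96 - \frac{1}{-1475 + 1333} = -96 - \frac{1}{-142} = -96 - - \frac{1}{142} = -96 + \frac{1}{142} = - \frac{13631}{142}$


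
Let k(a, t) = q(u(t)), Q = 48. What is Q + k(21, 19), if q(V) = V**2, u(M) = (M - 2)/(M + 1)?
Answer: 19489/400 ≈ 48.722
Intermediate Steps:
u(M) = (-2 + M)/(1 + M)
k(a, t) = (-2 + t)**2/(1 + t)**2 (k(a, t) = ((-2 + t)/(1 + t))**2 = (-2 + t)**2/(1 + t)**2)
Q + k(21, 19) = 48 + (-2 + 19)**2/(1 + 19)**2 = 48 + 17**2/20**2 = 48 + (1/400)*289 = 48 + 289/400 = 19489/400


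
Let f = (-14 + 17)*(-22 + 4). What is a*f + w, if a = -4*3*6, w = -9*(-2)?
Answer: 3906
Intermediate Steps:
w = 18
f = -54 (f = 3*(-18) = -54)
a = -72 (a = -12*6 = -72)
a*f + w = -72*(-54) + 18 = 3888 + 18 = 3906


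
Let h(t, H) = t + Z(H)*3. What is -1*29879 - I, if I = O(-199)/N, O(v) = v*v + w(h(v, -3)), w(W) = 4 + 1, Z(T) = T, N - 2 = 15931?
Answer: -158700571/5311 ≈ -29882.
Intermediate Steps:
N = 15933 (N = 2 + 15931 = 15933)
h(t, H) = t + 3*H (h(t, H) = t + H*3 = t + 3*H)
w(W) = 5
O(v) = 5 + v² (O(v) = v*v + 5 = v² + 5 = 5 + v²)
I = 13202/5311 (I = (5 + (-199)²)/15933 = (5 + 39601)*(1/15933) = 39606*(1/15933) = 13202/5311 ≈ 2.4858)
-1*29879 - I = -1*29879 - 1*13202/5311 = -29879 - 13202/5311 = -158700571/5311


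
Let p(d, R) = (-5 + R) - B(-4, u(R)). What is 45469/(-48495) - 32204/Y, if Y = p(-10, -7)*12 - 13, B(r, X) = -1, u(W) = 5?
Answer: 62205599/281271 ≈ 221.16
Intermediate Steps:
p(d, R) = -4 + R (p(d, R) = (-5 + R) - 1*(-1) = (-5 + R) + 1 = -4 + R)
Y = -145 (Y = (-4 - 7)*12 - 13 = -11*12 - 13 = -132 - 13 = -145)
45469/(-48495) - 32204/Y = 45469/(-48495) - 32204/(-145) = 45469*(-1/48495) - 32204*(-1/145) = -45469/48495 + 32204/145 = 62205599/281271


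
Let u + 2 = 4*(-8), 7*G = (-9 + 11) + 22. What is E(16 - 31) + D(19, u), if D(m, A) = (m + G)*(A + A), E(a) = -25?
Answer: -10851/7 ≈ -1550.1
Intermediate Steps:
G = 24/7 (G = ((-9 + 11) + 22)/7 = (2 + 22)/7 = (⅐)*24 = 24/7 ≈ 3.4286)
u = -34 (u = -2 + 4*(-8) = -2 - 32 = -34)
D(m, A) = 2*A*(24/7 + m) (D(m, A) = (m + 24/7)*(A + A) = (24/7 + m)*(2*A) = 2*A*(24/7 + m))
E(16 - 31) + D(19, u) = -25 + (2/7)*(-34)*(24 + 7*19) = -25 + (2/7)*(-34)*(24 + 133) = -25 + (2/7)*(-34)*157 = -25 - 10676/7 = -10851/7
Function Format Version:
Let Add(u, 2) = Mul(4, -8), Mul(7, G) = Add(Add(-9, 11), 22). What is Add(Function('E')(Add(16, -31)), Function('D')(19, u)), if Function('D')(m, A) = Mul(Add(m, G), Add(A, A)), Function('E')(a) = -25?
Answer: Rational(-10851, 7) ≈ -1550.1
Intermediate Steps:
G = Rational(24, 7) (G = Mul(Rational(1, 7), Add(Add(-9, 11), 22)) = Mul(Rational(1, 7), Add(2, 22)) = Mul(Rational(1, 7), 24) = Rational(24, 7) ≈ 3.4286)
u = -34 (u = Add(-2, Mul(4, -8)) = Add(-2, -32) = -34)
Function('D')(m, A) = Mul(2, A, Add(Rational(24, 7), m)) (Function('D')(m, A) = Mul(Add(m, Rational(24, 7)), Add(A, A)) = Mul(Add(Rational(24, 7), m), Mul(2, A)) = Mul(2, A, Add(Rational(24, 7), m)))
Add(Function('E')(Add(16, -31)), Function('D')(19, u)) = Add(-25, Mul(Rational(2, 7), -34, Add(24, Mul(7, 19)))) = Add(-25, Mul(Rational(2, 7), -34, Add(24, 133))) = Add(-25, Mul(Rational(2, 7), -34, 157)) = Add(-25, Rational(-10676, 7)) = Rational(-10851, 7)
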